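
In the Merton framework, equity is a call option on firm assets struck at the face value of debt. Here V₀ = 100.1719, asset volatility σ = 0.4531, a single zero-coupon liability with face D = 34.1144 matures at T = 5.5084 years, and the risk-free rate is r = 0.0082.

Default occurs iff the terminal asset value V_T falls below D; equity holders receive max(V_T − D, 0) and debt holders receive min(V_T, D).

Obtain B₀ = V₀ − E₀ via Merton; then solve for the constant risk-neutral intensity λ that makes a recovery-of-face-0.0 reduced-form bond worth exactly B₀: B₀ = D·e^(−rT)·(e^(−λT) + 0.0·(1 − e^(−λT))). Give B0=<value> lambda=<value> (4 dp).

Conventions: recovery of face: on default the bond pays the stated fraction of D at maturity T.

B0=28.4514 lambda=0.0248

Apply the equity-as-call identities (strike 34.1144, horizon 5.5084 years):
d₁ = [ln(V₀/D) + (r + σ²/2)T] / (σ√T)
   = [ln(100.1719/34.1144) + (0.0082 + 0.5·0.4531²)·5.5084] / (0.4531·√5.5084)
   = [1.077168 + 0.610605] / 1.063425 = 1.587111
d₂ = d₁ − σ√T = 1.587111 − 1.063425 = 0.523686
N(d₁) = 0.943756,  N(d₂) = 0.699752,  e^(−rT) = 0.955836
E₀ = V₀·N(d₁) − D·e^(−rT)·N(d₂)
   = 100.1719·0.943756 − 34.1144·0.955836·0.699752 = 71.720515
B₀ = V₀ − E₀ = 100.1719 − 71.720515 = 28.451385
e^(−λT) = (B₀·e^(rT)/D − 0)/(1 − 0) = (28.4514·1.046205/34.1144 − 0)/1 = 0.87253428
λ = −ln(0.87253428)/5.5084 = 0.024754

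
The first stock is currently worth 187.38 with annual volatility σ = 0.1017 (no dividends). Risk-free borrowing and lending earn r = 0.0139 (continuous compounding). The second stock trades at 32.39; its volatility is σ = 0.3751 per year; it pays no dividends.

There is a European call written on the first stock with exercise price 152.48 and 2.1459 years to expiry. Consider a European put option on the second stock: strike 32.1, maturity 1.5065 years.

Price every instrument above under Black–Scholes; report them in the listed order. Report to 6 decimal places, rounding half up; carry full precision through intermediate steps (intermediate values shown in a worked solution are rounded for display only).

[the first stock call K=152.48]
σ√T = 0.1017·√2.1459 = 0.148979
d₁ = (ln(S/K) + (r+σ²/2)T) / (σ√T) = (ln(187.38/152.48) + (0.0139+0.1017²/2)·2.1459) / 0.148979 = (0.206105 + 0.040925) / 0.148979 = 1.658155
d₂ = d₁ − σ√T = 1.658155 − 0.148979 = 1.509176
e^{−rT} = 0.970612
N(d₁) = 0.951357,  N(d₂) = 0.934373
price = S·N(d₁) − K·e^{−rT}·N(d₂) = 178.265255 − 138.286265 = 39.978990
[the second stock put K=32.1]
σ√T = 0.3751·√1.5065 = 0.460396
d₁ = (ln(S/K) + (r+σ²/2)T) / (σ√T) = (ln(32.39/32.1) + (0.0139+0.3751²/2)·1.5065) / 0.460396 = (0.008994 + 0.126923) / 0.460396 = 0.295216
d₂ = d₁ − σ√T = 0.295216 − 0.460396 = -0.165180
e^{−rT} = 0.979277
N(−d₁) = 0.383914,  N(−d₂) = 0.565599
price = K·e^{−rT}·N(−d₂) − S·N(−d₁) = 17.779489 − 12.434988 = 5.344501

price(the first stock call K=152.48) = 39.978990
price(the second stock put K=32.1) = 5.344501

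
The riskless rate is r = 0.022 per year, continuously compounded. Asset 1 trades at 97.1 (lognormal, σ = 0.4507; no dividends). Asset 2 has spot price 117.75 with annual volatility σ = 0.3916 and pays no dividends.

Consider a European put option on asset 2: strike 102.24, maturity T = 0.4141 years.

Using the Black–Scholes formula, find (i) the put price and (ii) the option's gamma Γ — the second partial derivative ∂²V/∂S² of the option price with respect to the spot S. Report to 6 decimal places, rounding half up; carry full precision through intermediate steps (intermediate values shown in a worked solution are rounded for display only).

σ√T = 0.3916·√0.4141 = 0.251997
d₁ = (ln(S/K) + (r+σ²/2)T) / (σ√T) = (ln(117.75/102.24) + (0.022+0.3916²/2)·0.4141) / 0.251997 = (0.141241 + 0.040861) / 0.251997 = 0.722636
d₂ = d₁ − σ√T = 0.722636 − 0.251997 = 0.470639
e^{−rT} = 0.990931
N(−d₁) = 0.234952,  N(−d₂) = 0.318949
Put price V = K·e^{−rT}·N(−d₂) − S·N(−d₁) = 32.313629 − 27.665557 = 4.648072
φ(d₁) = (1/√(2π))·e^{−d₁²/2} = 0.307266
Γ = φ(d₁) / (S·σ·√T) = 0.010355

price = 4.648072
Γ = 0.010355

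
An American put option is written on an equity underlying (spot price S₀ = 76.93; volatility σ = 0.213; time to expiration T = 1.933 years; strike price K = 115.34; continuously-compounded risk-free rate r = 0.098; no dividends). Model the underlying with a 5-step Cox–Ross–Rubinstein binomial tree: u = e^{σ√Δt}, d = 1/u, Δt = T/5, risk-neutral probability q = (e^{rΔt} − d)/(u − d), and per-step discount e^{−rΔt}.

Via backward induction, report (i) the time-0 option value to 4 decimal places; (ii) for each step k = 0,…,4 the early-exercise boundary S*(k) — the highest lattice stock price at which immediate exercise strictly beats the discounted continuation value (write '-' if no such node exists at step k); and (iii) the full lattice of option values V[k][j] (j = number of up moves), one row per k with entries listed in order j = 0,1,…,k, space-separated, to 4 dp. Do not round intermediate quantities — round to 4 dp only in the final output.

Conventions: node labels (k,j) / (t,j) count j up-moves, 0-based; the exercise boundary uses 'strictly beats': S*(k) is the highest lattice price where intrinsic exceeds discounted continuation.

Δt=0.38660  u=1.14161  d=0.87596  q=0.61229  discount=0.96282
step 5 (expiry): payoffs max(K−S,0) = 75.6655 63.6335 47.9526 27.5161 0.8820 0.0000
step 4: (k=4,j=0): S=45.2927, K−S=70.0473, hold=65.7592 ⇒ V=70.0473 exercise | (k=4,j=1): S=59.0285, K−S=56.3115, hold=52.0233 ⇒ V=56.3115 exercise | (k=4,j=2): S=76.9300, K−S=38.4100, hold=34.1219 ⇒ V=38.4100 exercise | (k=4,j=3): S=100.2604, K−S=15.0796, hold=10.7915 ⇒ V=15.0796 exercise | (k=4,j=4): S=130.6661, K−S=0.0000, hold=0.3292 ⇒ V=0.3292 continue  boundary S*=100.2604
step 3: (k=3,j=0): S=51.7065, K−S=63.6335, hold=59.3454 ⇒ V=63.6335 exercise | (k=3,j=1): S=67.3874, K−S=47.9526, hold=43.6644 ⇒ V=47.9526 exercise | (k=3,j=2): S=87.8239, K−S=27.5161, hold=23.2280 ⇒ V=27.5161 exercise | (k=3,j=3): S=114.4580, K−S=0.8820, hold=5.8232 ⇒ V=5.8232 continue  boundary S*=87.8239
step 2: (k=2,j=0): S=59.0285, K−S=56.3115, hold=52.0233 ⇒ V=56.3115 exercise | (k=2,j=1): S=76.9300, K−S=38.4100, hold=34.1219 ⇒ V=38.4100 exercise | (k=2,j=2): S=100.2604, K−S=15.0796, hold=13.7045 ⇒ V=15.0796 exercise  boundary S*=100.2604
step 1: (k=1,j=0): S=67.3874, K−S=47.9526, hold=43.6644 ⇒ V=47.9526 exercise | (k=1,j=1): S=87.8239, K−S=27.5161, hold=23.2280 ⇒ V=27.5161 exercise  boundary S*=87.8239
step 0: (k=0,j=0): S=76.9300, K−S=38.4100, hold=34.1219 ⇒ V=38.4100 exercise  boundary S*=76.9300

price = 38.4100
boundary = 76.9300 87.8239 100.2604 87.8239 100.2604
tree:
38.4100
47.9526 27.5161
56.3115 38.4100 15.0796
63.6335 47.9526 27.5161 5.8232
70.0473 56.3115 38.4100 15.0796 0.3292
75.6655 63.6335 47.9526 27.5161 0.8820 0.0000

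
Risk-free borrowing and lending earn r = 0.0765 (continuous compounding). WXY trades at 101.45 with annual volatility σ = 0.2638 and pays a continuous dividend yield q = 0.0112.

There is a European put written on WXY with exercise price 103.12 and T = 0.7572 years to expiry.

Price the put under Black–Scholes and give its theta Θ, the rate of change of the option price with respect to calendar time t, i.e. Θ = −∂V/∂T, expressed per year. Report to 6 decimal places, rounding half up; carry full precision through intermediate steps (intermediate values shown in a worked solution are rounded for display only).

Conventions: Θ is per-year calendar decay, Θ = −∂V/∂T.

σ√T = 0.2638·√0.7572 = 0.229551
d₁ = (ln(S/K) + (r−q+σ²/2)T) / (σ√T) = (ln(101.45/103.12) + (0.0765−0.0112+0.2638²/2)·0.7572) / 0.229551 = (-0.016327 + 0.075792) / 0.229551 = 0.259048
d₂ = d₁ − σ√T = 0.259048 − 0.229551 = 0.029496
e^{−rT} = 0.943720
e^{−qT} = 0.991555
N(−d₁) = 0.397799,  N(−d₂) = 0.488234
Put price V = K·e^{−rT}·N(−d₂) − S·e^{−qT}·N(−d₁) = 47.513213 − 40.015923 = 7.497290
φ(d₁) = (1/√(2π))·e^{−d₁²/2} = 0.385779
Θ = −S·e^{−qT}·φ(d₁)·σ/(2√T) − q·S·e^{−qT}·N(−d₁) + r·K·e^{−rT}·N(−d₂) = −5.882293 − 0.448178 + 3.634761 = -2.695711

price = 7.497290
Θ = -2.695711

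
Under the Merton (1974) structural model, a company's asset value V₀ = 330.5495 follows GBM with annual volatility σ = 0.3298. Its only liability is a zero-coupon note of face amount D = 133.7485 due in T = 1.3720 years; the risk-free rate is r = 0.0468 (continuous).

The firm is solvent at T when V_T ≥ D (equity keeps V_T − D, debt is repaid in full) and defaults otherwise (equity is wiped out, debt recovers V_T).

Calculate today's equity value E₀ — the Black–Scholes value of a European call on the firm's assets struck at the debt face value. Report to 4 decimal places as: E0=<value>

E0=205.2702

Apply the equity-as-call identities (strike 133.7485, horizon 1.3720 years):
d₁ = [ln(V₀/D) + (r + σ²/2)T] / (σ√T)
   = [ln(330.5495/133.7485) + (0.0468 + 0.5·0.3298²)·1.3720] / (0.3298·√1.3720)
   = [0.904795 + 0.138824] / 0.386303 = 2.701560
d₂ = d₁ − σ√T = 2.701560 − 0.386303 = 2.315257
N(d₁) = 0.996549,  N(d₂) = 0.989701,  e^(−rT) = 0.937808
E₀ = V₀·N(d₁) − D·e^(−rT)·N(d₂)
   = 330.5495·0.996549 − 133.7485·0.937808·0.989701 = 205.270249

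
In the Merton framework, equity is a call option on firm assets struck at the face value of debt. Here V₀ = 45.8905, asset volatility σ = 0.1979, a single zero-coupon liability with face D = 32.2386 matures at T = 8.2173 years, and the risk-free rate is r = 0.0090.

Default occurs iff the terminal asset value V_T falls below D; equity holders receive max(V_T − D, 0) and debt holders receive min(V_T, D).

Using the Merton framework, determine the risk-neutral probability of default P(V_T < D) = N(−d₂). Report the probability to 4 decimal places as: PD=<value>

Apply the equity-as-call identities (strike 32.2386, horizon 8.2173 years):
d₁ = [ln(V₀/D) + (r + σ²/2)T] / (σ√T)
   = [ln(45.8905/32.2386) + (0.0090 + 0.5·0.1979²)·8.2173] / (0.1979·√8.2173)
   = [0.353094 + 0.234869] / 0.567297 = 1.036428
d₂ = d₁ − σ√T = 1.036428 − 0.567297 = 0.469131
risk-neutral PD = N(−d₂) = N(-0.469131) = 0.319488

PD=0.3195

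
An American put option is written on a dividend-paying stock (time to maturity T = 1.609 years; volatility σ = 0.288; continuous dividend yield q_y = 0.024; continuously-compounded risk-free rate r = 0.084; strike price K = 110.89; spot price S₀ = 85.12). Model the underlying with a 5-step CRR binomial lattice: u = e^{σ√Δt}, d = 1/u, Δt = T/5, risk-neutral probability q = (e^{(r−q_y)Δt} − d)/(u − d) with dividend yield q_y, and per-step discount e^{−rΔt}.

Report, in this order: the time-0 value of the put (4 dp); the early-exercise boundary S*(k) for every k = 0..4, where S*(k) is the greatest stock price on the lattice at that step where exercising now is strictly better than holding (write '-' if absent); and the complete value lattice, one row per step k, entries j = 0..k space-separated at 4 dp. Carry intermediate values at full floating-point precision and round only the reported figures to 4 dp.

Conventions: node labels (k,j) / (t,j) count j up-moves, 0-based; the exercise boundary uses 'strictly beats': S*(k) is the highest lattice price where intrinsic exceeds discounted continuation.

params: Δt=0.32180 u=1.17748 d=0.84927 q=0.51865 e^(-rΔt)=0.97333
t_5 payoffs: 73.2831 58.7498 38.5999 10.6631 0.0000 0.0000
t_4: node(4,0) S=44.2813 payoff=66.6087 vs cont=63.9920 → 66.6087 [stop]  node(4,1) S=61.3940 payoff=49.4960 vs cont=47.0110 → 49.4960 [stop]  node(4,2) S=85.1200 payoff=25.7700 vs cont=23.4675 → 25.7700 [stop]  node(4,3) S=118.0150 payoff=0.0000 vs cont=4.9958 → 4.9958 [wait]  node(4,4) S=163.6225 payoff=0.0000 vs cont=0.0000 → 0.0000 [wait]  ⇒ S*(4)=85.1200
t_3: node(3,0) S=52.1402 payoff=58.7498 vs cont=56.1936 → 58.7498 [stop]  node(3,1) S=72.2901 payoff=38.5999 vs cont=36.1987 → 38.5999 [stop]  node(3,2) S=100.2269 payoff=10.6631 vs cont=14.5956 → 14.5956 [wait]  node(3,3) S=138.9601 payoff=0.0000 vs cont=2.3406 → 2.3406 [wait]  ⇒ S*(3)=72.2901
t_2: node(2,0) S=61.3940 payoff=49.4960 vs cont=47.0110 → 49.4960 [stop]  node(2,1) S=85.1200 payoff=25.7700 vs cont=25.4527 → 25.7700 [stop]  node(2,2) S=118.0150 payoff=0.0000 vs cont=8.0198 → 8.0198 [wait]  ⇒ S*(2)=85.1200
t_1: node(1,0) S=72.2901 payoff=38.5999 vs cont=36.1987 → 38.5999 [stop]  node(1,1) S=100.2269 payoff=10.6631 vs cont=16.1222 → 16.1222 [wait]  ⇒ S*(1)=72.2901
t_0: node(0,0) S=85.1200 payoff=25.7700 vs cont=26.2234 → 26.2234 [wait]  ⇒ S*(0)=-

price = 26.2234
boundary = - 72.2901 85.1200 72.2901 85.1200
tree:
26.2234
38.5999 16.1222
49.4960 25.7700 8.0198
58.7498 38.5999 14.5956 2.3406
66.6087 49.4960 25.7700 4.9958 0.0000
73.2831 58.7498 38.5999 10.6631 0.0000 0.0000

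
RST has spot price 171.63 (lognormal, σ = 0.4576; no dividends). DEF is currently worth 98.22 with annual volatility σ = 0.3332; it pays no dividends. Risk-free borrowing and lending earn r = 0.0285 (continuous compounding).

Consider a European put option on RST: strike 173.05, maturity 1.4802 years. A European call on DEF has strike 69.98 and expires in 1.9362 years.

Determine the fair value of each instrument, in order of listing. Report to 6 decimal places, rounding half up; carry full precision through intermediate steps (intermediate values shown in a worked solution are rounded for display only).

[RST put K=173.05]
σ√T = 0.4576·√1.4802 = 0.556732
d₁ = (ln(S/K) + (r+σ²/2)T) / (σ√T) = (ln(171.63/173.05) + (0.0285+0.4576²/2)·1.4802) / 0.556732 = (-0.008240 + 0.197161) / 0.556732 = 0.339340
d₂ = d₁ − σ√T = 0.339340 − 0.556732 = -0.217392
e^{−rT} = 0.958692
N(−d₁) = 0.367177,  N(−d₂) = 0.586049
price = K·e^{−rT}·N(−d₂) − S·N(−d₁) = 97.226405 − 63.018560 = 34.207845
[DEF call K=69.98]
σ√T = 0.3332·√1.9362 = 0.463639
d₁ = (ln(S/K) + (r+σ²/2)T) / (σ√T) = (ln(98.22/69.98) + (0.0285+0.3332²/2)·1.9362) / 0.463639 = (0.339000 + 0.162662) / 0.463639 = 1.082011
d₂ = d₁ − σ√T = 1.082011 − 0.463639 = 0.618372
e^{−rT} = 0.946313
N(d₁) = 0.860376,  N(d₂) = 0.731835
price = S·N(d₁) − K·e^{−rT}·N(d₂) = 84.506150 − 48.464301 = 36.041850

price(RST put K=173.05) = 34.207845
price(DEF call K=69.98) = 36.041850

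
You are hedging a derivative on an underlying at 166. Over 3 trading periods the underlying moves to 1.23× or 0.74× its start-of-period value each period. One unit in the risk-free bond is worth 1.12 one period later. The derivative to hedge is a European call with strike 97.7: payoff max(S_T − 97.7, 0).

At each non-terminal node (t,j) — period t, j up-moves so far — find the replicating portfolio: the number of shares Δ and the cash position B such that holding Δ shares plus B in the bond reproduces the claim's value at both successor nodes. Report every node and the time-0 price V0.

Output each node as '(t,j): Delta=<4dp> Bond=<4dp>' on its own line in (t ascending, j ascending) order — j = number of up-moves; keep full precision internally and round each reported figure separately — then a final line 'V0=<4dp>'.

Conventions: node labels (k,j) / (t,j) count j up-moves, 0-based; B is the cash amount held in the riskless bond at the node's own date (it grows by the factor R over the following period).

Arbitrage-free pricing uses the up-move probability p* = (R−d)/(u−d) = 0.7755, discounting each step at R = 1.12.
Terminal payoffs: V(3,0)=0.0000, V(3,1)=14.1090, V(3,2)=88.1446, V(3,3)=211.2039
(2,0): S=90.9016. Δ = (V_up−V_dn)/(S_up−S_dn) = (14.1090−0.0000)/(111.8090−67.2672) = 0.3168. V = [p*·14.1090 + (1−p*)·0.0000]/1.12 = 9.7693. B = V − Δ·S = -19.0245.
(2,1): S=151.0932. Δ = (V_up−V_dn)/(S_up−S_dn) = (88.1446−14.1090)/(185.8446−111.8090) = 1.0000. V = [p*·88.1446 + (1−p*)·14.1090]/1.12 = 63.8611. B = V − Δ·S = -87.2321.
(2,2): S=251.1414. Δ = (V_up−V_dn)/(S_up−S_dn) = (211.2039−88.1446)/(308.9039−185.8446) = 1.0000. V = [p*·211.2039 + (1−p*)·88.1446]/1.12 = 163.9093. B = V − Δ·S = -87.2321.
(1,0): S=122.8400. Δ = (V_up−V_dn)/(S_up−S_dn) = (63.8611−9.7693)/(151.0932−90.9016) = 0.8987. V = [p*·63.8611 + (1−p*)·9.7693]/1.12 = 46.1768. B = V − Δ·S = -64.2145.
(1,1): S=204.1800. Δ = (V_up−V_dn)/(S_up−S_dn) = (163.9093−63.8611)/(251.1414−151.0932) = 1.0000. V = [p*·163.9093 + (1−p*)·63.8611]/1.12 = 126.2942. B = V − Δ·S = -77.8858.
(0,0): S=166.0000. Δ = (V_up−V_dn)/(S_up−S_dn) = (126.2942−46.1768)/(204.1800−122.8400) = 0.9850. V = [p*·126.2942 + (1−p*)·46.1768]/1.12 = 96.7041. B = V − Δ·S = -66.8007.
As a check, the time-0 holding Δ(0,0)·S0 + B(0,0) comes to 96.7041 — exactly V0.

(0,0): Delta=0.9850 Bond=-66.8007
(1,0): Delta=0.8987 Bond=-64.2145
(1,1): Delta=1.0000 Bond=-77.8858
(2,0): Delta=0.3168 Bond=-19.0245
(2,1): Delta=1.0000 Bond=-87.2321
(2,2): Delta=1.0000 Bond=-87.2321
V0=96.7041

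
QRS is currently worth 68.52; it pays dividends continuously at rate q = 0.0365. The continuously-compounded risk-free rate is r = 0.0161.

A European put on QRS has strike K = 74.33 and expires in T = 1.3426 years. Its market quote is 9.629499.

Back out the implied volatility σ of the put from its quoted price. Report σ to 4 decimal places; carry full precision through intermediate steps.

sigma = 0.1576

At σ = 0.1576 the Black–Scholes value reproduces the quote:
σ√T = 0.1576·√1.3426 = 0.182612
d₁ = (ln(S/K) + (r−q+σ²/2)T) / (σ√T) = (ln(68.52/74.33) + (0.0161−0.0365+0.1576²/2)·1.3426) / 0.182612 = (-0.081389 − 0.010715) / 0.182612 = -0.504372
d₂ = d₁ − σ√T = -0.504372 − 0.182612 = -0.686984
e^{−rT} = 0.978616
e^{−qT} = 0.952176
N(−d₁) = 0.693000,  N(−d₂) = 0.753954
V = K·e^{−rT}·N(−d₂) − S·e^{−qT}·N(−d₁) = 54.842988 − 45.213489 = 9.629499 (the quoted price), and the Black–Scholes price is strictly increasing in σ, so σ is unique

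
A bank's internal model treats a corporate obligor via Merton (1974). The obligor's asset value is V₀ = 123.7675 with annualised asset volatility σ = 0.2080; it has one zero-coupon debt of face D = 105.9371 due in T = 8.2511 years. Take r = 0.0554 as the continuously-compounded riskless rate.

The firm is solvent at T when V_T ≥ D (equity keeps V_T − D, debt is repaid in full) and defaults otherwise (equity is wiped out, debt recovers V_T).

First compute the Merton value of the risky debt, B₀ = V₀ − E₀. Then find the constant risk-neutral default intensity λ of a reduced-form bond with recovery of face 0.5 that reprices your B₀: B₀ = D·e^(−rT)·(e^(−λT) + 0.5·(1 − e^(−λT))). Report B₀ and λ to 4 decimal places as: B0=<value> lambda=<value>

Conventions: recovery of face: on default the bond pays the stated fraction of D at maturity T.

With assets at 123.7675 and a single debt payment of 105.9371 at 8.2511 years:
d₁ = [ln(V₀/D) + (r + σ²/2)T] / (σ√T)
   = [ln(123.7675/105.9371) + (0.0554 + 0.5·0.2080²)·8.2511] / (0.2080·√8.2511)
   = [0.155559 + 0.635599] / 0.597474 = 1.324171
d₂ = d₁ − σ√T = 1.324171 − 0.597474 = 0.726696
N(d₁) = 0.907277,  N(d₂) = 0.766294,  e^(−rT) = 0.633110
E₀ = V₀·N(d₁) − D·e^(−rT)·N(d₂)
   = 123.7675·0.907277 − 105.9371·0.633110·0.766294 = 60.896161
B₀ = V₀ − E₀ = 123.7675 − 60.896161 = 62.871339
e^(−λT) = (B₀·e^(rT)/D − 0.5)/(1 − 0.5) = (62.8713·1.579504/105.9371 − 0.5)/0.5 = 0.87480073
λ = −ln(0.87480073)/8.2511 = 0.016211

B0=62.8713 lambda=0.0162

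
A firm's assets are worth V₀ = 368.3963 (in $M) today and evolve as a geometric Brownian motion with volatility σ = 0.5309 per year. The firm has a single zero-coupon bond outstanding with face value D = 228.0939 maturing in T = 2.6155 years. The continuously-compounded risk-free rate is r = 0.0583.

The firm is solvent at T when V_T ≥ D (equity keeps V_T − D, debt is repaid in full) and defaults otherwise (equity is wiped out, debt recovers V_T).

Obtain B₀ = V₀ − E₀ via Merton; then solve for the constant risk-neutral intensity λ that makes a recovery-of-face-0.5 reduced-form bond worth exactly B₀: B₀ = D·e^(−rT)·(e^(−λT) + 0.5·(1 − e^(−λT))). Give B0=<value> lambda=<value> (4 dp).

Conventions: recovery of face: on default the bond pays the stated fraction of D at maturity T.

B0=166.4343 lambda=0.1365

With assets at 368.3963 and a single debt payment of 228.0939 at 2.6155 years:
d₁ = [ln(V₀/D) + (r + σ²/2)T] / (σ√T)
   = [ln(368.3963/228.0939) + (0.0583 + 0.5·0.5309²)·2.6155] / (0.5309·√2.6155)
   = [0.479402 + 0.521079] / 0.858598 = 1.165249
d₂ = d₁ − σ√T = 1.165249 − 0.858598 = 0.306651
N(d₁) = 0.878041,  N(d₂) = 0.620445,  e^(−rT) = 0.858573
E₀ = V₀·N(d₁) − D·e^(−rT)·N(d₂)
   = 368.3963·0.878041 − 228.0939·0.858573·0.620445 = 201.961952
B₀ = V₀ − E₀ = 368.3963 − 201.961952 = 166.434348
e^(−λT) = (B₀·e^(rT)/D − 0.5)/(1 − 0.5) = (166.4343·1.164723/228.0939 − 0.5)/0.5 = 0.69973793
λ = −ln(0.69973793)/2.6155 = 0.136513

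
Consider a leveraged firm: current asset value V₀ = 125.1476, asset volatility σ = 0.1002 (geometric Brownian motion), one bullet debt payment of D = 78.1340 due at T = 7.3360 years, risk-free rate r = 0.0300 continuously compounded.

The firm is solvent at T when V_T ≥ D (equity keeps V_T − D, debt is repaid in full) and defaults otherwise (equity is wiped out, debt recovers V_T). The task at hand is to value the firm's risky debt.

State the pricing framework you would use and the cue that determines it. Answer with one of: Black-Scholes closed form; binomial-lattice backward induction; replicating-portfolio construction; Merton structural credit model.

Key observation: assets follow a GBM and default happens iff V_T < 78.1340; valuing claims on that split (equity as a call, risky debt as the residual) is the structural model's definition.

framework: Merton structural credit model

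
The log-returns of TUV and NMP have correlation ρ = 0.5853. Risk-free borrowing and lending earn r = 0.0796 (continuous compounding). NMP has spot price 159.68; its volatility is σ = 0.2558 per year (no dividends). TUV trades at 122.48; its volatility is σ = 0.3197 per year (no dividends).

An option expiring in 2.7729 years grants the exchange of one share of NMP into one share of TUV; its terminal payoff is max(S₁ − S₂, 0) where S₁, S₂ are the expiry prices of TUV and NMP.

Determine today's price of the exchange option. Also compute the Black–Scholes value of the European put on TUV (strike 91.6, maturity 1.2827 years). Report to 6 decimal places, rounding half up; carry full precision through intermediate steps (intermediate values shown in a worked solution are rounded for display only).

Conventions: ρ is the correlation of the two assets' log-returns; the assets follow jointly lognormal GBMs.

σ_eff = √(σ₁² + σ₂² − 2ρσ₁σ₂) = √(0.3197² + 0.2558² − 2·0.5853·0.3197·0.2558) = 0.268162
d₁ = (ln(S₁/S₂) + (q₂ − q₁ + σ_eff²/2)T) / (σ_eff√T) = (ln(122.48/159.68) + (0.0 − 0.0 + 0.035955)·2.7729) / 0.446544 = -0.370676
d₂ = d₁ − σ_eff√T = -0.370676 − 0.446544 = -0.817220
N(d₁) = 0.355440,  N(d₂) = 0.206901
V = S₁·e^{−q₁T}·N(d₁) − S₂·e^{−q₂T}·N(d₂) = 43.534232 − 33.038005 = 10.496227
[vanilla: TUV put K=91.6]
σ√T = 0.3197·√1.2827 = 0.362081
d₁ = (ln(S/K) + (r+σ²/2)T) / (σ√T) = (ln(122.48/91.6) + (0.0796+0.3197²/2)·1.2827) / 0.362081 = (0.290516 + 0.167654) / 0.362081 = 1.265383
d₂ = d₁ − σ√T = 1.265383 − 0.362081 = 0.903302
e^{−rT} = 0.902937
N(−d₁) = 0.102867,  N(−d₂) = 0.183183
price = K·e^{−rT}·N(−d₂) − S·N(−d₁) = 15.150857 − 12.599154 = 2.551702

exchange price = 10.496227
price(TUV put K=91.6) = 2.551702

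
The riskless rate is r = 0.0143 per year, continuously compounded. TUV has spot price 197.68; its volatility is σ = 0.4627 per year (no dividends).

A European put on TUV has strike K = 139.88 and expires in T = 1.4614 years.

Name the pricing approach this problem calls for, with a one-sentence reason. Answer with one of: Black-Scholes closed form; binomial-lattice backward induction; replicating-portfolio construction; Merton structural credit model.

Key observation: the strike-139.88 put on TUV is European-exercise on a continuously-modelled lognormal underlying, so its value is a single closed-form evaluation.

framework: Black-Scholes closed form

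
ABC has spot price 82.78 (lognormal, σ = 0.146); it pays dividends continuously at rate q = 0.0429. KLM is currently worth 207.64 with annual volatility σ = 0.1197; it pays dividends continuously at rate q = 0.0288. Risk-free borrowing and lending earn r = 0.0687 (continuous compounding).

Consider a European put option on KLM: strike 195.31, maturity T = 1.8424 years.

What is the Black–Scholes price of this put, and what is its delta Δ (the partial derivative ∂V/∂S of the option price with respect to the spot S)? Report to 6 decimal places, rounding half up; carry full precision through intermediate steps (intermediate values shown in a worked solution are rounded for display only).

price = 3.406963
Δ = -0.171919

σ√T = 0.1197·√1.8424 = 0.162475
d₁ = (ln(S/K) + (r−q+σ²/2)T) / (σ√T) = (ln(207.64/195.31) + (0.0687−0.0288+0.1197²/2)·1.8424) / 0.162475 = (0.061218 + 0.086711) / 0.162475 = 0.910471
d₂ = d₁ − σ√T = 0.910471 − 0.162475 = 0.747996
e^{−rT} = 0.881110
e^{−qT} = 0.948322
N(−d₁) = 0.181287,  N(−d₂) = 0.227231
Put price V = K·e^{−rT}·N(−d₂) − S·e^{−qT}·N(−d₁) = 39.104148 − 35.697185 = 3.406963
Δ = −e^{−qT}·N(−d₁) = -0.171919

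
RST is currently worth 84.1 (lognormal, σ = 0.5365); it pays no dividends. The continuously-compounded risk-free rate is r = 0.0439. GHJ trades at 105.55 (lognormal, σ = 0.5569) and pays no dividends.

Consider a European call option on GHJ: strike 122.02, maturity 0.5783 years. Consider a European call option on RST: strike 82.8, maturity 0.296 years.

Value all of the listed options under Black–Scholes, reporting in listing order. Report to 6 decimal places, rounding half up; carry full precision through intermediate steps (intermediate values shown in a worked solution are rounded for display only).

price(GHJ call K=122.02) = 12.853163
price(RST call K=82.8) = 10.851255

[GHJ call K=122.02]
σ√T = 0.5569·√0.5783 = 0.423500
d₁ = (ln(S/K) + (r+σ²/2)T) / (σ√T) = (ln(105.55/122.02) + (0.0439+0.5569²/2)·0.5783) / 0.423500 = (-0.145000 + 0.115064) / 0.423500 = -0.070688
d₂ = d₁ − σ√T = -0.070688 − 0.423500 = -0.494189
e^{−rT} = 0.974932
N(d₁) = 0.471823,  N(d₂) = 0.310586
price = S·N(d₁) − K·e^{−rT}·N(d₂) = 49.800908 − 36.947745 = 12.853163
[RST call K=82.8]
σ√T = 0.5365·√0.296 = 0.291888
d₁ = (ln(S/K) + (r+σ²/2)T) / (σ√T) = (ln(84.1/82.8) + (0.0439+0.5365²/2)·0.296) / 0.291888 = (0.015579 + 0.055594) / 0.291888 = 0.243834
d₂ = d₁ − σ√T = 0.243834 − 0.291888 = -0.048054
e^{−rT} = 0.987090
N(d₁) = 0.596320,  N(d₂) = 0.480837
price = S·N(d₁) − K·e^{−rT}·N(d₂) = 50.150534 − 39.299279 = 10.851255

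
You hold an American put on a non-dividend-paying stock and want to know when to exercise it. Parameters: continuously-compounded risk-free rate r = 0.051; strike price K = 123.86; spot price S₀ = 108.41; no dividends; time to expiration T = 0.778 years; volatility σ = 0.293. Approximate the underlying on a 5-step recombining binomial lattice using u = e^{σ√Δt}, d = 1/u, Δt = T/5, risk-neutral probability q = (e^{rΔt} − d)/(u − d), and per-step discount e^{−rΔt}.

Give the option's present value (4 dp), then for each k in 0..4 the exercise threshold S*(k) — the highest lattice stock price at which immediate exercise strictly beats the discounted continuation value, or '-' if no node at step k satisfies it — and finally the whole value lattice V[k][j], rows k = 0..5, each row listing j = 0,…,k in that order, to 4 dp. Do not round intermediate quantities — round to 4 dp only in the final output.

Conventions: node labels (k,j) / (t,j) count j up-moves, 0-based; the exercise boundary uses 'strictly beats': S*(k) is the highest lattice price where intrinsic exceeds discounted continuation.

Δt=0.15560, u=1.12252, d=0.89085, q=0.50553, disc=e^(-rΔt)=0.99210
k=5 terminal: V=max(K-S,0) → 63.0330 47.2147 27.2828 2.1675 0.0000 0.0000
k=4: j=0 S=68.2796 intr=55.5804 cont=54.6014 V=55.5804[EX]; j=1 S=86.0360 intr=37.8240 cont=36.8450 V=37.8240[EX]; j=2 S=108.4100 intr=15.4500 cont=14.4710 V=15.4500[EX]; j=3 S=136.6024 intr=0.0000 cont=1.0633 V=1.0633[hold]; j=4 S=172.1265 intr=0.0000 cont=0.0000 V=0.0000[hold]  S*(4)=108.4100
k=3: j=0 S=76.6453 intr=47.2147 cont=46.2357 V=47.2147[EX]; j=1 S=96.5772 intr=27.2828 cont=26.3037 V=27.2828[EX]; j=2 S=121.6925 intr=2.1675 cont=8.1125 V=8.1125[hold]; j=3 S=153.3391 intr=0.0000 cont=0.5216 V=0.5216[hold]  S*(3)=96.5772
k=2: j=0 S=86.0360 intr=37.8240 cont=36.8450 V=37.8240[EX]; j=1 S=108.4100 intr=15.4500 cont=17.4526 V=17.4526[hold]; j=2 S=136.6024 intr=0.0000 cont=4.2413 V=4.2413[hold]  S*(2)=86.0360
k=1: j=0 S=96.5772 intr=27.2828 cont=27.3081 V=27.3081[hold]; j=1 S=121.6925 intr=2.1675 cont=10.6888 V=10.6888[hold]  S*(1)=-
k=0: j=0 S=108.4100 intr=15.4500 cont=18.7571 V=18.7571[hold]  S*(0)=-

price = 18.7571
boundary = - - 86.0360 96.5772 108.4100
tree:
18.7571
27.3081 10.6888
37.8240 17.4526 4.2413
47.2147 27.2828 8.1125 0.5216
55.5804 37.8240 15.4500 1.0633 0.0000
63.0330 47.2147 27.2828 2.1675 0.0000 0.0000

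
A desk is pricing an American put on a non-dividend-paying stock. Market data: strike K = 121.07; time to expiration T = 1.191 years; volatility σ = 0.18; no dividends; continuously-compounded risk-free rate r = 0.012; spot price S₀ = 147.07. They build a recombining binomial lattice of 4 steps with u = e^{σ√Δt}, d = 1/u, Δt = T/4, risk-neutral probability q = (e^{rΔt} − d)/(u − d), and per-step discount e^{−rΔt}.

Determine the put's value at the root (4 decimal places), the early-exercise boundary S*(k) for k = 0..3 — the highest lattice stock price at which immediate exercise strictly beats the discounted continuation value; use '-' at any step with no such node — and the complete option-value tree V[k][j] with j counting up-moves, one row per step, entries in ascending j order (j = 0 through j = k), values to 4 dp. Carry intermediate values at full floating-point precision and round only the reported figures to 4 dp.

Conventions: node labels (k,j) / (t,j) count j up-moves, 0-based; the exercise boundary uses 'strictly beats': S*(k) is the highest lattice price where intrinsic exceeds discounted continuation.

params: Δt=0.29775 u=1.10321 d=0.90645 q=0.49366 e^(-rΔt)=0.99643
t_4 payoffs: 21.7815 0.2298 0.0000 0.0000 0.0000
t_3: node(3,0) S=109.5356 payoff=11.5344 vs cont=11.1026 → 11.5344 [stop]  node(3,1) S=133.3116 payoff=0.0000 vs cont=0.1159 → 0.1159 [wait]  node(3,2) S=162.2484 payoff=0.0000 vs cont=0.0000 → 0.0000 [wait]  node(3,3) S=197.4662 payoff=0.0000 vs cont=0.0000 → 0.0000 [wait]  ⇒ S*(3)=109.5356
t_2: node(2,0) S=120.8402 payoff=0.2298 vs cont=5.8765 → 5.8765 [wait]  node(2,1) S=147.0700 payoff=0.0000 vs cont=0.0585 → 0.0585 [wait]  node(2,2) S=178.9932 payoff=0.0000 vs cont=0.0000 → 0.0000 [wait]  ⇒ S*(2)=-
t_1: node(1,0) S=133.3116 payoff=0.0000 vs cont=2.9937 → 2.9937 [wait]  node(1,1) S=162.2484 payoff=0.0000 vs cont=0.0295 → 0.0295 [wait]  ⇒ S*(1)=-
t_0: node(0,0) S=147.0700 payoff=0.0000 vs cont=1.5250 → 1.5250 [wait]  ⇒ S*(0)=-

price = 1.5250
boundary = - - - 109.5356
tree:
1.5250
2.9937 0.0295
5.8765 0.0585 0.0000
11.5344 0.1159 0.0000 0.0000
21.7815 0.2298 0.0000 0.0000 0.0000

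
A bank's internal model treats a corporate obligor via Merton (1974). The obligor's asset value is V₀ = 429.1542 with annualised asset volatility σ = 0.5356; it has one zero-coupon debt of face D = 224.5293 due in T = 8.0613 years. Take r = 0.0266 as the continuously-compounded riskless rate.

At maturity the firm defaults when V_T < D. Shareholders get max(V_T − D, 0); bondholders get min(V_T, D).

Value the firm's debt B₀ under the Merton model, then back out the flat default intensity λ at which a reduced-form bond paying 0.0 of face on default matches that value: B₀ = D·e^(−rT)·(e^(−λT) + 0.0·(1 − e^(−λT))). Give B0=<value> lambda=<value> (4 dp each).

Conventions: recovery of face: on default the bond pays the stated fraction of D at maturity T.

B0=116.2743 lambda=0.0550

Equity is a call on the firm's assets struck at D = 224.5293:
d₁ = [ln(V₀/D) + (r + σ²/2)T] / (σ√T)
   = [ln(429.1542/224.5293) + (0.0266 + 0.5·0.5356²)·8.0613] / (0.5356·√8.0613)
   = [0.647810 + 1.370693] / 1.520698 = 1.327352
d₂ = d₁ − σ√T = 1.327352 − 1.520698 = -0.193346
N(d₁) = 0.907804,  N(d₂) = 0.423344,  e^(−rT) = 0.807001
E₀ = V₀·N(d₁) − D·e^(−rT)·N(d₂)
   = 429.1542·0.907804 − 224.5293·0.807001·0.423344 = 312.879918
B₀ = V₀ − E₀ = 429.1542 − 312.879918 = 116.274282
e^(−λT) = (B₀·e^(rT)/D − 0)/(1 − 0) = (116.2743·1.239156/224.5293 − 0)/1 = 0.64170693
λ = −ln(0.64170693)/8.0613 = 0.055031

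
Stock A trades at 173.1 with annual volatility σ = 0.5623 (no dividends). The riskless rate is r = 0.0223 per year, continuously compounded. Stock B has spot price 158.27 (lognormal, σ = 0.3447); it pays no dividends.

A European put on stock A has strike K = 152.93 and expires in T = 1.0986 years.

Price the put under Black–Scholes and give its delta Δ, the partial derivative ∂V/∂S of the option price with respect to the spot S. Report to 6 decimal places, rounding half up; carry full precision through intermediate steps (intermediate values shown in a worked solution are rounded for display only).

σ√T = 0.5623·√1.0986 = 0.589370
d₁ = (ln(S/K) + (r+σ²/2)T) / (σ√T) = (ln(173.1/152.93) + (0.0223+0.5623²/2)·1.0986) / 0.589370 = (0.123889 + 0.198177) / 0.589370 = 0.546459
d₂ = d₁ − σ√T = 0.546459 − 0.589370 = -0.042911
e^{−rT} = 0.975799
N(−d₁) = 0.292375,  N(−d₂) = 0.517114
Put price V = K·e^{−rT}·N(−d₂) − S·N(−d₁) = 77.168329 − 50.610164 = 26.558165
Δ = −N(−d₁) = -0.292375

price = 26.558165
Δ = -0.292375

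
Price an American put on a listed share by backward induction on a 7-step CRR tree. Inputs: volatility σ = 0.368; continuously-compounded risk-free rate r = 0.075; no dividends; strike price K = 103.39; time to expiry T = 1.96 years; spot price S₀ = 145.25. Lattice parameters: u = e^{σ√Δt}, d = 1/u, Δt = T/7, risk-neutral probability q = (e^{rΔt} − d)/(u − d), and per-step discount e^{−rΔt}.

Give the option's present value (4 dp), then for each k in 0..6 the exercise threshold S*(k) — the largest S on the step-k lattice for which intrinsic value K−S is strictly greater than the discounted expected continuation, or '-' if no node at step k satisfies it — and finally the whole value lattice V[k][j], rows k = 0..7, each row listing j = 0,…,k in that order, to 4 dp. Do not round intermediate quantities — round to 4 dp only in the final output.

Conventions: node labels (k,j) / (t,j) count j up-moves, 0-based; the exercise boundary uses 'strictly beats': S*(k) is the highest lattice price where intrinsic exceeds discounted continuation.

price = 5.9963
boundary = - - - - 66.6561 54.8619 66.6561
tree:
5.9963
9.8792 2.4514
15.8513 4.4546 0.5957
24.6197 7.9431 1.2305 0.0000
36.7339 13.8082 2.5418 0.0000 0.0000
48.5281 23.1531 5.2506 0.0000 0.0000 0.0000
58.2354 36.7339 10.8460 0.0000 0.0000 0.0000 0.0000
66.2251 48.5281 22.4041 0.0000 0.0000 0.0000 0.0000 0.0000

params: Δt=0.28000 u=1.21498 d=0.82306 q=0.50562 e^(-rΔt)=0.97922
t_7 payoffs: 66.2251 48.5281 22.4041 0.0000 0.0000 0.0000 0.0000 0.0000
t_6: node(6,0) S=45.1546 payoff=58.2354 vs cont=56.0868 → 58.2354 [stop]  node(6,1) S=66.6561 payoff=36.7339 vs cont=34.5853 → 36.7339 [stop]  node(6,2) S=98.3962 payoff=4.9938 vs cont=10.8460 → 10.8460 [wait]  node(6,3) S=145.2500 payoff=0.0000 vs cont=0.0000 → 0.0000 [wait]  node(6,4) S=214.4145 payoff=0.0000 vs cont=0.0000 → 0.0000 [wait]  node(6,5) S=316.5134 payoff=0.0000 vs cont=0.0000 → 0.0000 [wait]  node(6,6) S=467.2293 payoff=0.0000 vs cont=0.0000 → 0.0000 [wait]  ⇒ S*(6)=66.6561
t_5: node(5,0) S=54.8619 payoff=48.5281 vs cont=46.3795 → 48.5281 [stop]  node(5,1) S=80.9859 payoff=22.4041 vs cont=23.1531 → 23.1531 [wait]  node(5,2) S=119.5493 payoff=0.0000 vs cont=5.2506 → 5.2506 [wait]  node(5,3) S=176.4758 payoff=0.0000 vs cont=0.0000 → 0.0000 [wait]  node(5,4) S=260.5092 payoff=0.0000 vs cont=0.0000 → 0.0000 [wait]  node(5,5) S=384.5573 payoff=0.0000 vs cont=0.0000 → 0.0000 [wait]  ⇒ S*(5)=54.8619
t_4: node(4,0) S=66.6561 payoff=36.7339 vs cont=34.9561 → 36.7339 [stop]  node(4,1) S=98.3962 payoff=4.9938 vs cont=13.8082 → 13.8082 [wait]  node(4,2) S=145.2500 payoff=0.0000 vs cont=2.5418 → 2.5418 [wait]  node(4,3) S=214.4145 payoff=0.0000 vs cont=0.0000 → 0.0000 [wait]  node(4,4) S=316.5134 payoff=0.0000 vs cont=0.0000 → 0.0000 [wait]  ⇒ S*(4)=66.6561
t_3: node(3,0) S=80.9859 payoff=22.4041 vs cont=24.6197 → 24.6197 [wait]  node(3,1) S=119.5493 payoff=0.0000 vs cont=7.9431 → 7.9431 [wait]  node(3,2) S=176.4758 payoff=0.0000 vs cont=1.2305 → 1.2305 [wait]  node(3,3) S=260.5092 payoff=0.0000 vs cont=0.0000 → 0.0000 [wait]  ⇒ S*(3)=-
t_2: node(2,0) S=98.3962 payoff=4.9938 vs cont=15.8513 → 15.8513 [wait]  node(2,1) S=145.2500 payoff=0.0000 vs cont=4.4546 → 4.4546 [wait]  node(2,2) S=214.4145 payoff=0.0000 vs cont=0.5957 → 0.5957 [wait]  ⇒ S*(2)=-
t_1: node(1,0) S=119.5493 payoff=0.0000 vs cont=9.8792 → 9.8792 [wait]  node(1,1) S=176.4758 payoff=0.0000 vs cont=2.4514 → 2.4514 [wait]  ⇒ S*(1)=-
t_0: node(0,0) S=145.2500 payoff=0.0000 vs cont=5.9963 → 5.9963 [wait]  ⇒ S*(0)=-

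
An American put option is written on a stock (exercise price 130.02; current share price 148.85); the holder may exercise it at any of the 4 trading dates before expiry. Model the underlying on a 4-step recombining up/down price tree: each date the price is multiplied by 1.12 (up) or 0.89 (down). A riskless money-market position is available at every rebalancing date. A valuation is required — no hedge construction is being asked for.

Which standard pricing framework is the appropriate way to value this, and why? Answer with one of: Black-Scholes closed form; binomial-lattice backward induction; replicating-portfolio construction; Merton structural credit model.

Key observation: the defining feature is the embedded early-exercise option across 4 discrete dates on the spot-148.85 tree; pricing the strike-130.02 put means working backward with an exercise test at every node.

framework: binomial-lattice backward induction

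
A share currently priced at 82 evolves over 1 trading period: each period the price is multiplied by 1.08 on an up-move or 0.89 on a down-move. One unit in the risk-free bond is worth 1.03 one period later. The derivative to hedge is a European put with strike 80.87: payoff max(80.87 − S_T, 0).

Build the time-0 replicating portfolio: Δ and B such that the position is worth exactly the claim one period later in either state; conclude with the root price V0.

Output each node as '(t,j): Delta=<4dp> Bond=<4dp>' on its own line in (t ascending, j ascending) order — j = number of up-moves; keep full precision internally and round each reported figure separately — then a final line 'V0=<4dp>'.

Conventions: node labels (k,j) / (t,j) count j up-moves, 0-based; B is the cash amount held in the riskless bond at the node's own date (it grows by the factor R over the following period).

No-arbitrage ⇒ martingale measure with p* = (R−d)/(u−d) = 0.7368.
At maturity the claim pays: V(1,0)=7.8900, V(1,1)=0.0000
(0,0): S=82.0000. Δ = (V_up−V_dn)/(S_up−S_dn) = (0.0000−7.8900)/(88.5600−72.9800) = -0.5064. V = [p*·0.0000 + (1−p*)·7.8900]/1.03 = 2.0158. B = V − Δ·S = 43.5422.
As a check, the time-0 holding Δ(0,0)·S0 + B(0,0) comes to 2.0158 — exactly V0.

(0,0): Delta=-0.5064 Bond=43.5422
V0=2.0158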